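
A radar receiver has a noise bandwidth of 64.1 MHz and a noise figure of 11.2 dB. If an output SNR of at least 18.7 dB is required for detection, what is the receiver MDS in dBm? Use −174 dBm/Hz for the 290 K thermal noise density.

−66.0 dBm

Sensitivity = −174 + 10 log₁₀(B) + NF + SNR_min
= −174 + 78.07 + 11.2 + 18.7
= −66.03 dBm → −66.0 dBm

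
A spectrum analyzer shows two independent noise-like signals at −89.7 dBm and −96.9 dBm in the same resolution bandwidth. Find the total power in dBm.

Convert to linear, add, convert back:
P₁ = 1.07×10⁻¹² W, P₂ = 2.04×10⁻¹³ W
P_tot = 1.28×10⁻¹² W → 10 log₁₀(P_tot / 10⁻³) = −88.9 dBm

−88.9 dBm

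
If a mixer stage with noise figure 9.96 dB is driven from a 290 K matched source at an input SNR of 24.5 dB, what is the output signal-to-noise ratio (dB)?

By definition F = SNR_in/SNR_out, so in dB: SNR_out = SNR_in − NF
SNR_out = 24.5 − 9.96 = 14.54 dB

14.54 dB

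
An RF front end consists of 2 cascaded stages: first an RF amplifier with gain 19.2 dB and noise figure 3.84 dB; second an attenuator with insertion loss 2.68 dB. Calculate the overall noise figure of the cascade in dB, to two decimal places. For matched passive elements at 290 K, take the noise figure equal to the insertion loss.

3.86 dB

Convert to linear (a loss of L dB is a gain of −L dB): F_i = 10^(NF_i/10), G_i = 10^(G_i,dB/10)
  Stage 1: F_1 = 10^(3.84/10) = 2.421, G_1 = 10^(19.2/10) = 83.18
  Stage 2: F_2 = 10^(2.68/10) = 1.854, G_2 = 10^(−2.68/10) = 0.5395
Friis cascade:
  F = 2.421 + (1.854 − 1)/83.18 = 2.431
NF = 10 log₁₀(2.431) = 3.86 dB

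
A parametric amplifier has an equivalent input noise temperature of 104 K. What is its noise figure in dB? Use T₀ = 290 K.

1.33 dB

F = 1 + T_e/T₀ = 1 + 104/290 = 1.35862
NF = 10 log₁₀(1.35862) = 1.33 dB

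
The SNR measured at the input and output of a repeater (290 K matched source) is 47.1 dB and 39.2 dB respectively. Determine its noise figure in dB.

7.9 dB

NF (dB) = SNR_in(dB) − SNR_out(dB) when the source is at T₀
NF = 47.1 − 39.2 = 7.9 dB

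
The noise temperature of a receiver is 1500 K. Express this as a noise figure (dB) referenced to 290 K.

7.90 dB

F = 1 + T_e/T₀ = 1 + 1500/290 = 6.17241
NF = 10 log₁₀(6.17241) = 7.90 dB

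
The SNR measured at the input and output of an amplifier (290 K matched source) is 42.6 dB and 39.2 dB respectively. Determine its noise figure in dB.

3.4 dB

NF (dB) = SNR_in(dB) − SNR_out(dB) when the source is at T₀
NF = 42.6 − 39.2 = 3.4 dB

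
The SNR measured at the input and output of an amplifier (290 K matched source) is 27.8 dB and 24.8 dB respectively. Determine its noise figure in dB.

3.0 dB

NF (dB) = SNR_in(dB) − SNR_out(dB) when the source is at T₀
NF = 27.8 − 24.8 = 3.0 dB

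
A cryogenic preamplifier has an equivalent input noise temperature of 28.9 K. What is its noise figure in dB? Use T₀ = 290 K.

0.413 dB

F = 1 + T_e/T₀ = 1 + 28.9/290 = 1.09966
NF = 10 log₁₀(1.09966) = 0.413 dB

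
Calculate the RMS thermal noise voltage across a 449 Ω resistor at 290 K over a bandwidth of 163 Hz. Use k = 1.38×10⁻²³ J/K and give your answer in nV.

V_n = √(4kTRB)
4kTRB = 4 × 1.38×10⁻²³ × 290 × 4.49×10² × 1.63×10² = 1.17×10⁻¹⁵ V²
V_n = √(1.17×10⁻¹⁵) = 3.42×10⁻⁸ V = 34.2 nV

34.2 nV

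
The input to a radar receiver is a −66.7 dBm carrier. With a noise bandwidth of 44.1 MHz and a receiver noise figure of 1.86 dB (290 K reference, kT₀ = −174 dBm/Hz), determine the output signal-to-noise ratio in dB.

Noise floor: N = −174 + 10 log₁₀(B) + NF
10 log₁₀(4.41×10⁷) = 76.44 dB
N = −174 + 76.44 + 1.86 = −95.70 dBm
SNR = P_sig − N = −66.7 − (−95.70) = 29.00 dB → 29.0 dB

29.0 dB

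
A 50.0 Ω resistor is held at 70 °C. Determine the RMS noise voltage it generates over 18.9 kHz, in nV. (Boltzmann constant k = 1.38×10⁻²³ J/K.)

T = 70 °C + 273.15 = 343.15 K
V_n = √(4kTRB)
4kTRB = 4 × 1.38×10⁻²³ × 343.15 × 5.00×10¹ × 1.89×10⁴ = 1.79×10⁻¹⁴ V²
V_n = √(1.79×10⁻¹⁴) = 1.34×10⁻⁷ V = 134 nV

134 nV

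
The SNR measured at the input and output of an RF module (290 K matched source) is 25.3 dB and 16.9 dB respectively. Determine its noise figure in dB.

NF (dB) = SNR_in(dB) − SNR_out(dB) when the source is at T₀
NF = 25.3 − 16.9 = 8.4 dB

8.4 dB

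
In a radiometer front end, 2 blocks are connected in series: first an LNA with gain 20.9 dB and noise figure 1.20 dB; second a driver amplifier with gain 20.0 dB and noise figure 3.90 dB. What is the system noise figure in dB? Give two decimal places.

Convert to linear (a loss of L dB is a gain of −L dB): F_i = 10^(NF_i/10), G_i = 10^(G_i,dB/10)
  Stage 1: F_1 = 10^(1.20/10) = 1.318, G_1 = 10^(20.9/10) = 123.0
  Stage 2: F_2 = 10^(3.90/10) = 2.455, G_2 = 10^(20.0/10) = 100.0
Friis cascade:
  F = 1.318 + (2.455 − 1)/123.0 = 1.330
NF = 10 log₁₀(1.330) = 1.24 dB

1.24 dB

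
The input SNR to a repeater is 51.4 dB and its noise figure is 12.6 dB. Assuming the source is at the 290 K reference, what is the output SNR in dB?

38.8 dB

By definition F = SNR_in/SNR_out, so in dB: SNR_out = SNR_in − NF
SNR_out = 51.4 − 12.6 = 38.8 dB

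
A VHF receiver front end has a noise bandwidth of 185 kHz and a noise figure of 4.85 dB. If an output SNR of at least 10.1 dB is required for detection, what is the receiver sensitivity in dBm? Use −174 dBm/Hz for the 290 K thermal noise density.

−106.4 dBm

Sensitivity = −174 + 10 log₁₀(B) + NF + SNR_min
= −174 + 52.67 + 4.85 + 10.1
= −106.38 dBm → −106.4 dBm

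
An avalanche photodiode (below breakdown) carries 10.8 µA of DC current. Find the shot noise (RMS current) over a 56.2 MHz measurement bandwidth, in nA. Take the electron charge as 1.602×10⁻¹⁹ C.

13.9 nA

I_n = √(2qI·B)
2qI·B = 2 × 1.602×10⁻¹⁹ × 1.08×10⁻⁵ × 5.62×10⁷ = 1.94×10⁻¹⁶ A²
I_n = √(1.94×10⁻¹⁶) = 1.39×10⁻⁸ A = 13.9 nA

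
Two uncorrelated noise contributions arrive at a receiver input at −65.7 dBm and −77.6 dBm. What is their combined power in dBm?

Convert to linear, add, convert back:
P₁ = 2.69×10⁻¹⁰ W, P₂ = 1.74×10⁻¹¹ W
P_tot = 2.87×10⁻¹⁰ W → 10 log₁₀(P_tot / 10⁻³) = −65.4 dBm

−65.4 dBm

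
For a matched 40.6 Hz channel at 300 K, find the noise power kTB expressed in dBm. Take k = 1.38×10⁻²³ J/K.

P_n = kTB = 1.38×10⁻²³ × 300 × 4.06×10¹ = 1.68×10⁻¹⁹ W
In dBm: 10 log₁₀(1.68×10⁻¹⁹ / 10⁻³) = −157.7 dBm

−157.7 dBm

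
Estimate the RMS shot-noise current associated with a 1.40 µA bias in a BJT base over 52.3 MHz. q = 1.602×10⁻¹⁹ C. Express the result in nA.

I_n = √(2qI·B)
2qI·B = 2 × 1.602×10⁻¹⁹ × 1.40×10⁻⁶ × 5.23×10⁷ = 2.35×10⁻¹⁷ A²
I_n = √(2.35×10⁻¹⁷) = 4.84×10⁻⁹ A = 4.84 nA

4.84 nA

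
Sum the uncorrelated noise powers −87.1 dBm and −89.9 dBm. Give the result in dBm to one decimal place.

−85.3 dBm

Convert to linear, add, convert back:
P₁ = 1.95×10⁻¹² W, P₂ = 1.02×10⁻¹² W
P_tot = 2.97×10⁻¹² W → 10 log₁₀(P_tot / 10⁻³) = −85.3 dBm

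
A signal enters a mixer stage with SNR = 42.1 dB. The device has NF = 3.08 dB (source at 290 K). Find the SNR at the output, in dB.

By definition F = SNR_in/SNR_out, so in dB: SNR_out = SNR_in − NF
SNR_out = 42.1 − 3.08 = 39.02 dB

39.02 dB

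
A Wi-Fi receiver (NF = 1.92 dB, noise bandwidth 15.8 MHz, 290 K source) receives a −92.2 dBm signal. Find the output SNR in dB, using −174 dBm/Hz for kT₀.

7.9 dB

Noise floor: N = −174 + 10 log₁₀(B) + NF
10 log₁₀(1.58×10⁷) = 71.99 dB
N = −174 + 71.99 + 1.92 = −100.09 dBm
SNR = P_sig − N = −92.2 − (−100.09) = 7.89 dB → 7.9 dB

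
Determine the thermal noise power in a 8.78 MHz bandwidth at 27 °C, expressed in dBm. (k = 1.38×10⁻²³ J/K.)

T = 27 °C + 273.15 = 300.15 K
P_n = kTB = 1.38×10⁻²³ × 300.15 × 8.78×10⁶ = 3.64×10⁻¹⁴ W
In dBm: 10 log₁₀(3.64×10⁻¹⁴ / 10⁻³) = −104.4 dBm

−104.4 dBm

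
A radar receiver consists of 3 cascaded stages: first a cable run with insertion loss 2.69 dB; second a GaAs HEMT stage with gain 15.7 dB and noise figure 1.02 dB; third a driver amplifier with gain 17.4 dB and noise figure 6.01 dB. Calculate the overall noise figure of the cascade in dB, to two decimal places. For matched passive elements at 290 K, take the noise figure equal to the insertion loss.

Convert to linear (a loss of L dB is a gain of −L dB): F_i = 10^(NF_i/10), G_i = 10^(G_i,dB/10)
  Stage 1: F_1 = 10^(2.69/10) = 1.858, G_1 = 10^(−2.69/10) = 0.5383
  Stage 2: F_2 = 10^(1.02/10) = 1.265, G_2 = 10^(15.7/10) = 37.15
  Stage 3: F_3 = 10^(6.01/10) = 3.990, G_3 = 10^(17.4/10) = 54.95
Friis cascade:
  F = 1.858 + (1.265 − 1)/0.5383 + (3.990 − 1)/20.00 = 2.499
NF = 10 log₁₀(2.499) = 3.98 dB

3.98 dB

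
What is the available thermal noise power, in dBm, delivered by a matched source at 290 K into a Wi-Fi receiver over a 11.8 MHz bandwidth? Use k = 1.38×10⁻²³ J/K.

P_n = kTB = 1.38×10⁻²³ × 290 × 1.18×10⁷ = 4.72×10⁻¹⁴ W
In dBm: 10 log₁₀(4.72×10⁻¹⁴ / 10⁻³) = −103.3 dBm

−103.3 dBm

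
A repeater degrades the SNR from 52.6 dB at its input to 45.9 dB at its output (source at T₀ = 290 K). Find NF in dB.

NF (dB) = SNR_in(dB) − SNR_out(dB) when the source is at T₀
NF = 52.6 − 45.9 = 6.7 dB

6.7 dB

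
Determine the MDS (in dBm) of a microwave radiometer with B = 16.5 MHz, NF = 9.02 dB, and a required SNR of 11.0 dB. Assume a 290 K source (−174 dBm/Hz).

−81.8 dBm

Sensitivity = −174 + 10 log₁₀(B) + NF + SNR_min
= −174 + 72.17 + 9.02 + 11.0
= −81.81 dBm → −81.8 dBm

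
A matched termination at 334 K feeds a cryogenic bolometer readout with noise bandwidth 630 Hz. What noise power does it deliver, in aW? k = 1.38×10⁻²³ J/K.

2.90 aW

P_n = kTB = 1.38×10⁻²³ × 334 × 6.30×10² = 2.90×10⁻¹⁸ W = 2.90 aW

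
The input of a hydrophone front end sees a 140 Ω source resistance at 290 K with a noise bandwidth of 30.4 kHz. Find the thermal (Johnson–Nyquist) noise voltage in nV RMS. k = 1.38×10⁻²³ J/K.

261 nV

V_n = √(4kTRB)
4kTRB = 4 × 1.38×10⁻²³ × 290 × 1.40×10² × 3.04×10⁴ = 6.81×10⁻¹⁴ V²
V_n = √(6.81×10⁻¹⁴) = 2.61×10⁻⁷ V = 261 nV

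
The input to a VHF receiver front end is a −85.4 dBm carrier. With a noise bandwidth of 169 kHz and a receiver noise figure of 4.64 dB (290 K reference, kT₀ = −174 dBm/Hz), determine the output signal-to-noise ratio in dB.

31.7 dB

Noise floor: N = −174 + 10 log₁₀(B) + NF
10 log₁₀(1.69×10⁵) = 52.28 dB
N = −174 + 52.28 + 4.64 = −117.08 dBm
SNR = P_sig − N = −85.4 − (−117.08) = 31.68 dB → 31.7 dB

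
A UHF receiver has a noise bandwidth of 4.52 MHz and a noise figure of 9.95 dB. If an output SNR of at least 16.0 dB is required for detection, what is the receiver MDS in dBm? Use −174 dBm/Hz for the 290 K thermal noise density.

Sensitivity = −174 + 10 log₁₀(B) + NF + SNR_min
= −174 + 66.55 + 9.95 + 16.0
= −81.50 dBm → −81.5 dBm

−81.5 dBm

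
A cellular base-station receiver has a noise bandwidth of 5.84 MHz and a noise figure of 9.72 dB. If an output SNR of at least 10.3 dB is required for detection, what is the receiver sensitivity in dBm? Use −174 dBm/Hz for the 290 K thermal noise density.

Sensitivity = −174 + 10 log₁₀(B) + NF + SNR_min
= −174 + 67.66 + 9.72 + 10.3
= −86.32 dBm → −86.3 dBm

−86.3 dBm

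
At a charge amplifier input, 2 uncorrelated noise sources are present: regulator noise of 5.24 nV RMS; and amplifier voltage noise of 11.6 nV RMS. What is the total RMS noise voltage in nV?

12.7 nV

Uncorrelated sources add in power (mean-square): V_tot = √(ΣV_i²)
V_tot = √[(5.24×10⁻⁹)² + (1.16×10⁻⁸)²] = 1.27×10⁻⁸ V = 12.7 nV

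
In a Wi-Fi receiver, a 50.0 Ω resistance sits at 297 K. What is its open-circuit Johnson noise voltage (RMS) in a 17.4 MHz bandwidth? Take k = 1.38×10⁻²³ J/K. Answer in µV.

3.78 µV

V_n = √(4kTRB)
4kTRB = 4 × 1.38×10⁻²³ × 297 × 5.00×10¹ × 1.74×10⁷ = 1.43×10⁻¹¹ V²
V_n = √(1.43×10⁻¹¹) = 3.78×10⁻⁶ V = 3.78 µV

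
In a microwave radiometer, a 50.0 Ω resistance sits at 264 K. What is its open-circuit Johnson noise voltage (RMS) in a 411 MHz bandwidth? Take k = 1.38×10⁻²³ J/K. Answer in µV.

17.3 µV

V_n = √(4kTRB)
4kTRB = 4 × 1.38×10⁻²³ × 264 × 5.00×10¹ × 4.11×10⁸ = 2.99×10⁻¹⁰ V²
V_n = √(2.99×10⁻¹⁰) = 1.73×10⁻⁵ V = 17.3 µV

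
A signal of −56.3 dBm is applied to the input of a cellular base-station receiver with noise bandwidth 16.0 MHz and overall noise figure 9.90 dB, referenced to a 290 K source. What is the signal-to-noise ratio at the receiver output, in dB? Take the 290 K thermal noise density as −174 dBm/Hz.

Noise floor: N = −174 + 10 log₁₀(B) + NF
10 log₁₀(1.60×10⁷) = 72.04 dB
N = −174 + 72.04 + 9.90 = −92.06 dBm
SNR = P_sig − N = −56.3 − (−92.06) = 35.76 dB → 35.8 dB

35.8 dB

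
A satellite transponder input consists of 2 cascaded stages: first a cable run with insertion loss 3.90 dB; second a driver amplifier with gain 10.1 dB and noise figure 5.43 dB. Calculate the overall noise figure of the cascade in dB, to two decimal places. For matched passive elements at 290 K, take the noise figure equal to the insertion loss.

Convert to linear (a loss of L dB is a gain of −L dB): F_i = 10^(NF_i/10), G_i = 10^(G_i,dB/10)
  Stage 1: F_1 = 10^(3.90/10) = 2.455, G_1 = 10^(−3.90/10) = 0.4074
  Stage 2: F_2 = 10^(5.43/10) = 3.491, G_2 = 10^(10.1/10) = 10.23
Friis cascade:
  F = 2.455 + (3.491 − 1)/0.4074 = 8.570
NF = 10 log₁₀(8.570) = 9.33 dB

9.33 dB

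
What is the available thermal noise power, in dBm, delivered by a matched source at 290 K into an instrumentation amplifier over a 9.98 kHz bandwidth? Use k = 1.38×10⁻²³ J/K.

−134.0 dBm

P_n = kTB = 1.38×10⁻²³ × 290 × 9.98×10³ = 3.99×10⁻¹⁷ W
In dBm: 10 log₁₀(3.99×10⁻¹⁷ / 10⁻³) = −134.0 dBm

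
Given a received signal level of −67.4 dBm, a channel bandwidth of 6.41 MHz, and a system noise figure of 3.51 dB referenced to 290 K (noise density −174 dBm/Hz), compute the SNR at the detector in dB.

35.0 dB

Noise floor: N = −174 + 10 log₁₀(B) + NF
10 log₁₀(6.41×10⁶) = 68.07 dB
N = −174 + 68.07 + 3.51 = −102.42 dBm
SNR = P_sig − N = −67.4 − (−102.42) = 35.02 dB → 35.0 dB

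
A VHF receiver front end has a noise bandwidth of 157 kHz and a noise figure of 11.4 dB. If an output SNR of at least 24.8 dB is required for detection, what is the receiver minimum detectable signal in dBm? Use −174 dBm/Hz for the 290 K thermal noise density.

−85.8 dBm

Sensitivity = −174 + 10 log₁₀(B) + NF + SNR_min
= −174 + 51.96 + 11.4 + 24.8
= −85.84 dBm → −85.8 dBm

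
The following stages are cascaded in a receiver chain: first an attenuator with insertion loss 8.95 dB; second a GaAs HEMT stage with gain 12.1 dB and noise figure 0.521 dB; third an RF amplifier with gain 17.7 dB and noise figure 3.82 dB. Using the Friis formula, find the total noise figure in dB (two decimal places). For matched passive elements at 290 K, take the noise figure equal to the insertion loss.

9.79 dB

Convert to linear (a loss of L dB is a gain of −L dB): F_i = 10^(NF_i/10), G_i = 10^(G_i,dB/10)
  Stage 1: F_1 = 10^(8.95/10) = 7.852, G_1 = 10^(−8.95/10) = 0.1274
  Stage 2: F_2 = 10^(0.521/10) = 1.127, G_2 = 10^(12.1/10) = 16.22
  Stage 3: F_3 = 10^(3.82/10) = 2.410, G_3 = 10^(17.7/10) = 58.88
Friis cascade:
  F = 7.852 + (1.127 − 1)/0.1274 + (2.410 − 1)/2.065 = 9.536
NF = 10 log₁₀(9.536) = 9.79 dB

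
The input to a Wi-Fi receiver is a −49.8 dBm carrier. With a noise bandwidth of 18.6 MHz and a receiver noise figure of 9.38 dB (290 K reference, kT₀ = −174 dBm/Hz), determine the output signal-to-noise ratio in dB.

Noise floor: N = −174 + 10 log₁₀(B) + NF
10 log₁₀(1.86×10⁷) = 72.7 dB
N = −174 + 72.7 + 9.38 = −91.92 dBm
SNR = P_sig − N = −49.8 − (−91.92) = 42.12 dB → 42.1 dB

42.1 dB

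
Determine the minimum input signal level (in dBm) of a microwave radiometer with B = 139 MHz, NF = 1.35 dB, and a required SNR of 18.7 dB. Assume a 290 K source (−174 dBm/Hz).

Sensitivity = −174 + 10 log₁₀(B) + NF + SNR_min
= −174 + 81.43 + 1.35 + 18.7
= −72.52 dBm → −72.5 dBm

−72.5 dBm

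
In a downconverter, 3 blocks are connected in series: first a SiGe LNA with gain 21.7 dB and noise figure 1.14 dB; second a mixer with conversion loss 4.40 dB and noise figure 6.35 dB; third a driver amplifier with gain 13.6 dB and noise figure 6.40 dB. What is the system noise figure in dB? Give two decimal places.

1.42 dB

Convert to linear (a loss of L dB is a gain of −L dB): F_i = 10^(NF_i/10), G_i = 10^(G_i,dB/10)
  Stage 1: F_1 = 10^(1.14/10) = 1.300, G_1 = 10^(21.7/10) = 147.9
  Stage 2: F_2 = 10^(6.35/10) = 4.315, G_2 = 10^(−4.40/10) = 0.3631
  Stage 3: F_3 = 10^(6.40/10) = 4.365, G_3 = 10^(13.6/10) = 22.91
Friis cascade:
  F = 1.300 + (4.315 − 1)/147.9 + (4.365 − 1)/53.70 = 1.385
NF = 10 log₁₀(1.385) = 1.42 dB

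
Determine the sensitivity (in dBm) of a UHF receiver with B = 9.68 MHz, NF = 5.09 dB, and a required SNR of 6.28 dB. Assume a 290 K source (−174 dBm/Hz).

−92.8 dBm

Sensitivity = −174 + 10 log₁₀(B) + NF + SNR_min
= −174 + 69.86 + 5.09 + 6.28
= −92.77 dBm → −92.8 dBm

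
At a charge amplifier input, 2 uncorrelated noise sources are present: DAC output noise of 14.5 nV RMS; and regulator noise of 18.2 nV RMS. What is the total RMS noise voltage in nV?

Uncorrelated sources add in power (mean-square): V_tot = √(ΣV_i²)
V_tot = √[(1.45×10⁻⁸)² + (1.82×10⁻⁸)²] = 2.33×10⁻⁸ V = 23.3 nV

23.3 nV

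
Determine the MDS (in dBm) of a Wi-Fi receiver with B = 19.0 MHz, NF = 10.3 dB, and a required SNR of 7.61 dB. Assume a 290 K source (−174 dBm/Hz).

−83.3 dBm

Sensitivity = −174 + 10 log₁₀(B) + NF + SNR_min
= −174 + 72.79 + 10.3 + 7.61
= −83.30 dBm → −83.3 dBm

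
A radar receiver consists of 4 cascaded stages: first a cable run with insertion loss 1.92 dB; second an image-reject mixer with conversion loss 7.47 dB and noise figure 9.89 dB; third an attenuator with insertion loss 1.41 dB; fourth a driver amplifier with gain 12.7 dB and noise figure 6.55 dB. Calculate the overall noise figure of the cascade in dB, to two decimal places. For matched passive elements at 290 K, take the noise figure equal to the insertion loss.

17.84 dB

Convert to linear (a loss of L dB is a gain of −L dB): F_i = 10^(NF_i/10), G_i = 10^(G_i,dB/10)
  Stage 1: F_1 = 10^(1.92/10) = 1.556, G_1 = 10^(−1.92/10) = 0.6427
  Stage 2: F_2 = 10^(9.89/10) = 9.750, G_2 = 10^(−7.47/10) = 0.1791
  Stage 3: F_3 = 10^(1.41/10) = 1.384, G_3 = 10^(−1.41/10) = 0.7228
  Stage 4: F_4 = 10^(6.55/10) = 4.519, G_4 = 10^(12.7/10) = 18.62
Friis cascade:
  F = 1.556 + (9.750 − 1)/0.6427 + (1.384 − 1)/0.1151 + (4.519 − 1)/0.08318 = 60.81
NF = 10 log₁₀(60.81) = 17.84 dB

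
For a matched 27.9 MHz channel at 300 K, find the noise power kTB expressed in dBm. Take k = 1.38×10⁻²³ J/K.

P_n = kTB = 1.38×10⁻²³ × 300 × 2.79×10⁷ = 1.16×10⁻¹³ W
In dBm: 10 log₁₀(1.16×10⁻¹³ / 10⁻³) = −99.4 dBm

−99.4 dBm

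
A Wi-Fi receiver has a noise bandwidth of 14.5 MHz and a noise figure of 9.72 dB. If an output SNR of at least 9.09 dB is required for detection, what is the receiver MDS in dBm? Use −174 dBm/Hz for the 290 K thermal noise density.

−83.6 dBm

Sensitivity = −174 + 10 log₁₀(B) + NF + SNR_min
= −174 + 71.61 + 9.72 + 9.09
= −83.58 dBm → −83.6 dBm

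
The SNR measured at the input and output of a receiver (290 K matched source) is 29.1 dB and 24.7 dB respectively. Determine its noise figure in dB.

NF (dB) = SNR_in(dB) − SNR_out(dB) when the source is at T₀
NF = 29.1 − 24.7 = 4.4 dB

4.4 dB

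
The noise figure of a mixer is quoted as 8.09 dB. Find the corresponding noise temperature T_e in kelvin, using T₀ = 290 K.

F = 10^(8.09/10) = 6.44169
T_e = (F − 1)·T₀ = (6.44169 − 1) × 290 = 1578 K

1578 K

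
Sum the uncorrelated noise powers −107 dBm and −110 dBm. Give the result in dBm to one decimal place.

Convert to linear, add, convert back:
P₁ = 2.00×10⁻¹⁴ W, P₂ = 1.00×10⁻¹⁴ W
P_tot = 3.00×10⁻¹⁴ W → 10 log₁₀(P_tot / 10⁻³) = −105.2 dBm

−105.2 dBm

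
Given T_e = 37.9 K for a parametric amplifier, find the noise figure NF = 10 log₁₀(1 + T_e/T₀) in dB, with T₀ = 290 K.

0.533 dB

F = 1 + T_e/T₀ = 1 + 37.9/290 = 1.13069
NF = 10 log₁₀(1.13069) = 0.533 dB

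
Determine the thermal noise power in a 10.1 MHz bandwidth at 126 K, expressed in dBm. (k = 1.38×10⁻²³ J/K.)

−107.6 dBm

P_n = kTB = 1.38×10⁻²³ × 126 × 1.01×10⁷ = 1.76×10⁻¹⁴ W
In dBm: 10 log₁₀(1.76×10⁻¹⁴ / 10⁻³) = −107.6 dBm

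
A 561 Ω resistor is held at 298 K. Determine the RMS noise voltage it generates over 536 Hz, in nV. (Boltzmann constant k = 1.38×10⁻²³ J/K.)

V_n = √(4kTRB)
4kTRB = 4 × 1.38×10⁻²³ × 298 × 5.61×10² × 5.36×10² = 4.95×10⁻¹⁵ V²
V_n = √(4.95×10⁻¹⁵) = 7.03×10⁻⁸ V = 70.3 nV

70.3 nV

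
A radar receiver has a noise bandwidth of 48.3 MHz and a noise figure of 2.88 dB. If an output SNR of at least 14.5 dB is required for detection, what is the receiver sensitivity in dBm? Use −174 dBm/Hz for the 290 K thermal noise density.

Sensitivity = −174 + 10 log₁₀(B) + NF + SNR_min
= −174 + 76.84 + 2.88 + 14.5
= −79.78 dBm → −79.8 dBm

−79.8 dBm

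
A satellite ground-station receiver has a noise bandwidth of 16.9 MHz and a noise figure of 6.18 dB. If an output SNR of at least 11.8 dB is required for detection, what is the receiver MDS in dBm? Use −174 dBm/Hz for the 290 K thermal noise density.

−83.7 dBm

Sensitivity = −174 + 10 log₁₀(B) + NF + SNR_min
= −174 + 72.28 + 6.18 + 11.8
= −83.74 dBm → −83.7 dBm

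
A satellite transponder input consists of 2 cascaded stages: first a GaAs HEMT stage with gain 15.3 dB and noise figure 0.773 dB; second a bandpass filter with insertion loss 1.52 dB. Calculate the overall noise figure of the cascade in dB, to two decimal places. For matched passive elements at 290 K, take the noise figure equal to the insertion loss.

Convert to linear (a loss of L dB is a gain of −L dB): F_i = 10^(NF_i/10), G_i = 10^(G_i,dB/10)
  Stage 1: F_1 = 10^(0.773/10) = 1.195, G_1 = 10^(15.3/10) = 33.88
  Stage 2: F_2 = 10^(1.52/10) = 1.419, G_2 = 10^(−1.52/10) = 0.7047
Friis cascade:
  F = 1.195 + (1.419 − 1)/33.88 = 1.207
NF = 10 log₁₀(1.207) = 0.82 dB

0.82 dB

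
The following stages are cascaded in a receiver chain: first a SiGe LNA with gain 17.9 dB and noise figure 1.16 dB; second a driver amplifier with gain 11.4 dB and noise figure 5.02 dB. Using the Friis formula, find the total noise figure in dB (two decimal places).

Convert to linear (a loss of L dB is a gain of −L dB): F_i = 10^(NF_i/10), G_i = 10^(G_i,dB/10)
  Stage 1: F_1 = 10^(1.16/10) = 1.306, G_1 = 10^(17.9/10) = 61.66
  Stage 2: F_2 = 10^(5.02/10) = 3.177, G_2 = 10^(11.4/10) = 13.80
Friis cascade:
  F = 1.306 + (3.177 − 1)/61.66 = 1.341
NF = 10 log₁₀(1.341) = 1.28 dB

1.28 dB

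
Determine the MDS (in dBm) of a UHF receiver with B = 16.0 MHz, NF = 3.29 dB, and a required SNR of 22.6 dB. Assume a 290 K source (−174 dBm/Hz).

Sensitivity = −174 + 10 log₁₀(B) + NF + SNR_min
= −174 + 72.04 + 3.29 + 22.6
= −76.07 dBm → −76.1 dBm

−76.1 dBm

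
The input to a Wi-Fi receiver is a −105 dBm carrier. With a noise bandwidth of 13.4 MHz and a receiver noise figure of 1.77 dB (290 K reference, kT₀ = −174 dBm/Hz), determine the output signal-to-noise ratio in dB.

−4.0 dB

Noise floor: N = −174 + 10 log₁₀(B) + NF
10 log₁₀(1.34×10⁷) = 71.27 dB
N = −174 + 71.27 + 1.77 = −100.96 dBm
SNR = P_sig − N = −105 − (−100.96) = −4.04 dB → −4.0 dB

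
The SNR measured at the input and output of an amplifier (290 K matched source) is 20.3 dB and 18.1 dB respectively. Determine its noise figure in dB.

NF (dB) = SNR_in(dB) − SNR_out(dB) when the source is at T₀
NF = 20.3 − 18.1 = 2.2 dB

2.2 dB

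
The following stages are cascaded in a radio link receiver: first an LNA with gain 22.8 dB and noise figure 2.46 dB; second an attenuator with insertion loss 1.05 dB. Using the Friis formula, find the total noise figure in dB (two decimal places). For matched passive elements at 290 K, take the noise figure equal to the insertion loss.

2.46 dB

Convert to linear (a loss of L dB is a gain of −L dB): F_i = 10^(NF_i/10), G_i = 10^(G_i,dB/10)
  Stage 1: F_1 = 10^(2.46/10) = 1.762, G_1 = 10^(22.8/10) = 190.5
  Stage 2: F_2 = 10^(1.05/10) = 1.274, G_2 = 10^(−1.05/10) = 0.7852
Friis cascade:
  F = 1.762 + (1.274 − 1)/190.5 = 1.763
NF = 10 log₁₀(1.763) = 2.46 dB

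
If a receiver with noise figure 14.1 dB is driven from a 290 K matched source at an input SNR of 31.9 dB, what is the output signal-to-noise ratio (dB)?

17.8 dB

By definition F = SNR_in/SNR_out, so in dB: SNR_out = SNR_in − NF
SNR_out = 31.9 − 14.1 = 17.8 dB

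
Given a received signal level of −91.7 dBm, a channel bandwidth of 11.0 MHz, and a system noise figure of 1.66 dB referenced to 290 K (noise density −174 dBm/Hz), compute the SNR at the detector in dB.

Noise floor: N = −174 + 10 log₁₀(B) + NF
10 log₁₀(1.10×10⁷) = 70.41 dB
N = −174 + 70.41 + 1.66 = −101.93 dBm
SNR = P_sig − N = −91.7 − (−101.93) = 10.23 dB → 10.2 dB

10.2 dB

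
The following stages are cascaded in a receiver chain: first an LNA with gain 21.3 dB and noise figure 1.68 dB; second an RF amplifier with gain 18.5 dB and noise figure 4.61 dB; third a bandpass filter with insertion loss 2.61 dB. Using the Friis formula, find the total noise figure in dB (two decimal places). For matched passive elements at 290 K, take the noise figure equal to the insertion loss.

Convert to linear (a loss of L dB is a gain of −L dB): F_i = 10^(NF_i/10), G_i = 10^(G_i,dB/10)
  Stage 1: F_1 = 10^(1.68/10) = 1.472, G_1 = 10^(21.3/10) = 134.9
  Stage 2: F_2 = 10^(4.61/10) = 2.891, G_2 = 10^(18.5/10) = 70.79
  Stage 3: F_3 = 10^(2.61/10) = 1.824, G_3 = 10^(−2.61/10) = 0.5483
Friis cascade:
  F = 1.472 + (2.891 − 1)/134.9 + (1.824 − 1)/9550 = 1.486
NF = 10 log₁₀(1.486) = 1.72 dB

1.72 dB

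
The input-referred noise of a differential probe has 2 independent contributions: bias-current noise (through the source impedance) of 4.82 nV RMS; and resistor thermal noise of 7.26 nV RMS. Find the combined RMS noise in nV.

8.71 nV

Uncorrelated sources add in power (mean-square): V_tot = √(ΣV_i²)
V_tot = √[(4.82×10⁻⁹)² + (7.26×10⁻⁹)²] = 8.71×10⁻⁹ V = 8.71 nV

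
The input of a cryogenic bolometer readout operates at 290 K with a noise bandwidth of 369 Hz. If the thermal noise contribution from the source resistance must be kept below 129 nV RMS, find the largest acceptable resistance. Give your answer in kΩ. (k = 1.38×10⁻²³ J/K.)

Johnson–Nyquist: V_n = √(4kTRB) ⇒ R = V_n² / (4kTB)
4kTB = 4 × 1.38×10⁻²³ × 290 × 3.69×10² = 5.91×10⁻¹⁸
R = (1.29×10⁻⁷)² / 5.91×10⁻¹⁸ = 2.82×10³ Ω = 2.82 kΩ

2.82 kΩ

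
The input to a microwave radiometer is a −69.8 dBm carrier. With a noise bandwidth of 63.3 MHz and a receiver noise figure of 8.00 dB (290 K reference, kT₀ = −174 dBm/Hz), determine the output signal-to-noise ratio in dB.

18.2 dB

Noise floor: N = −174 + 10 log₁₀(B) + NF
10 log₁₀(6.33×10⁷) = 78.01 dB
N = −174 + 78.01 + 8.00 = −87.99 dBm
SNR = P_sig − N = −69.8 − (−87.99) = 18.19 dB → 18.2 dB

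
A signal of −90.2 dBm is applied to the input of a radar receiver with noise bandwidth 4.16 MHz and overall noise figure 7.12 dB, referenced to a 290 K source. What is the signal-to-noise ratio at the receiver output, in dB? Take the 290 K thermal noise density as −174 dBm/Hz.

Noise floor: N = −174 + 10 log₁₀(B) + NF
10 log₁₀(4.16×10⁶) = 66.19 dB
N = −174 + 66.19 + 7.12 = −100.69 dBm
SNR = P_sig − N = −90.2 − (−100.69) = 10.49 dB → 10.5 dB

10.5 dB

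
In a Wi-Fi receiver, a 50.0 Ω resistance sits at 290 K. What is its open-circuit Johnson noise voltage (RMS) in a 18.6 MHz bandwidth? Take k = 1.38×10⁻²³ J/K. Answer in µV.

V_n = √(4kTRB)
4kTRB = 4 × 1.38×10⁻²³ × 290 × 5.00×10¹ × 1.86×10⁷ = 1.49×10⁻¹¹ V²
V_n = √(1.49×10⁻¹¹) = 3.86×10⁻⁶ V = 3.86 µV

3.86 µV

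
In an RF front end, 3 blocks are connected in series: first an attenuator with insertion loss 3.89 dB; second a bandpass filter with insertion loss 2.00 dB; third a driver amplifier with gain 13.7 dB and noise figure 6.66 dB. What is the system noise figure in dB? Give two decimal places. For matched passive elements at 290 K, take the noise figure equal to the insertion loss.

Convert to linear (a loss of L dB is a gain of −L dB): F_i = 10^(NF_i/10), G_i = 10^(G_i,dB/10)
  Stage 1: F_1 = 10^(3.89/10) = 2.449, G_1 = 10^(−3.89/10) = 0.4083
  Stage 2: F_2 = 10^(2.00/10) = 1.585, G_2 = 10^(−2.00/10) = 0.6310
  Stage 3: F_3 = 10^(6.66/10) = 4.634, G_3 = 10^(13.7/10) = 23.44
Friis cascade:
  F = 2.449 + (1.585 − 1)/0.4083 + (4.634 − 1)/0.2576 = 17.99
NF = 10 log₁₀(17.99) = 12.55 dB

12.55 dB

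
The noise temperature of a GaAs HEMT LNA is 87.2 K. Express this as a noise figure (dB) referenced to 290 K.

1.14 dB

F = 1 + T_e/T₀ = 1 + 87.2/290 = 1.30069
NF = 10 log₁₀(1.30069) = 1.14 dB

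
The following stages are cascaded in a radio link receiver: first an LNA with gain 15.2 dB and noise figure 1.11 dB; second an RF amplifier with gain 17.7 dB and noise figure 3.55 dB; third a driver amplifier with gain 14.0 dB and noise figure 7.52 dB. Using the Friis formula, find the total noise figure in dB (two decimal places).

Convert to linear (a loss of L dB is a gain of −L dB): F_i = 10^(NF_i/10), G_i = 10^(G_i,dB/10)
  Stage 1: F_1 = 10^(1.11/10) = 1.291, G_1 = 10^(15.2/10) = 33.11
  Stage 2: F_2 = 10^(3.55/10) = 2.265, G_2 = 10^(17.7/10) = 58.88
  Stage 3: F_3 = 10^(7.52/10) = 5.649, G_3 = 10^(14.0/10) = 25.12
Friis cascade:
  F = 1.291 + (2.265 − 1)/33.11 + (5.649 − 1)/1950 = 1.332
NF = 10 log₁₀(1.332) = 1.24 dB

1.24 dB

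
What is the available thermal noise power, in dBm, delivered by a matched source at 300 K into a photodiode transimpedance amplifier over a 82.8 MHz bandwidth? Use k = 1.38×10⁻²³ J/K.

−94.6 dBm

P_n = kTB = 1.38×10⁻²³ × 300 × 8.28×10⁷ = 3.43×10⁻¹³ W
In dBm: 10 log₁₀(3.43×10⁻¹³ / 10⁻³) = −94.6 dBm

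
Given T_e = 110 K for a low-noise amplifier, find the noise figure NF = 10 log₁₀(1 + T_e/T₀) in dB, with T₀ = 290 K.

1.40 dB

F = 1 + T_e/T₀ = 1 + 110/290 = 1.37931
NF = 10 log₁₀(1.37931) = 1.40 dB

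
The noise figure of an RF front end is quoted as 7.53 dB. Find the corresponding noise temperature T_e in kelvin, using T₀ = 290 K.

1352 K

F = 10^(7.53/10) = 5.66239
T_e = (F − 1)·T₀ = (5.66239 − 1) × 290 = 1352 K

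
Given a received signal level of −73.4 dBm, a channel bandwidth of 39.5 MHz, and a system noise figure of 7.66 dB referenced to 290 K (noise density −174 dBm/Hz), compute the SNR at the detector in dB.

17.0 dB

Noise floor: N = −174 + 10 log₁₀(B) + NF
10 log₁₀(3.95×10⁷) = 75.97 dB
N = −174 + 75.97 + 7.66 = −90.37 dBm
SNR = P_sig − N = −73.4 − (−90.37) = 16.97 dB → 17.0 dB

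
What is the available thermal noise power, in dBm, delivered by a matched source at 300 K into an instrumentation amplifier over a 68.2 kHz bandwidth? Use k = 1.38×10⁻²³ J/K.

P_n = kTB = 1.38×10⁻²³ × 300 × 6.82×10⁴ = 2.82×10⁻¹⁶ W
In dBm: 10 log₁₀(2.82×10⁻¹⁶ / 10⁻³) = −125.5 dBm

−125.5 dBm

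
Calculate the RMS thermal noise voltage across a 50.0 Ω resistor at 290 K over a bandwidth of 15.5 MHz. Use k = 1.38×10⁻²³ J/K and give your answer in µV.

3.52 µV

V_n = √(4kTRB)
4kTRB = 4 × 1.38×10⁻²³ × 290 × 5.00×10¹ × 1.55×10⁷ = 1.24×10⁻¹¹ V²
V_n = √(1.24×10⁻¹¹) = 3.52×10⁻⁶ V = 3.52 µV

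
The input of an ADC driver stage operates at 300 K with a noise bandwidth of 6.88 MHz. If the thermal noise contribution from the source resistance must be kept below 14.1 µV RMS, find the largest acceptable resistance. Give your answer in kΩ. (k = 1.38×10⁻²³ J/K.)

Johnson–Nyquist: V_n = √(4kTRB) ⇒ R = V_n² / (4kTB)
4kTB = 4 × 1.38×10⁻²³ × 300 × 6.88×10⁶ = 1.14×10⁻¹³
R = (1.41×10⁻⁵)² / 1.14×10⁻¹³ = 1.74×10³ Ω = 1.74 kΩ

1.74 kΩ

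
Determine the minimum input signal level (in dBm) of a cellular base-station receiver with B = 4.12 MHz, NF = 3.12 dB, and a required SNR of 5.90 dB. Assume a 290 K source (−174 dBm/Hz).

−98.8 dBm

Sensitivity = −174 + 10 log₁₀(B) + NF + SNR_min
= −174 + 66.15 + 3.12 + 5.90
= −98.83 dBm → −98.8 dBm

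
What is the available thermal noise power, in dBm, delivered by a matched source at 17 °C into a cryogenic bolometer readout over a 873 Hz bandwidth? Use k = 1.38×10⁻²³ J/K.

T = 17 °C + 273.15 = 290.15 K
P_n = kTB = 1.38×10⁻²³ × 290.15 × 8.73×10² = 3.50×10⁻¹⁸ W
In dBm: 10 log₁₀(3.50×10⁻¹⁸ / 10⁻³) = −144.6 dBm

−144.6 dBm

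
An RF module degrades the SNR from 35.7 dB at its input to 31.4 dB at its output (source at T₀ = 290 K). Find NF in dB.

4.3 dB

NF (dB) = SNR_in(dB) − SNR_out(dB) when the source is at T₀
NF = 35.7 − 31.4 = 4.3 dB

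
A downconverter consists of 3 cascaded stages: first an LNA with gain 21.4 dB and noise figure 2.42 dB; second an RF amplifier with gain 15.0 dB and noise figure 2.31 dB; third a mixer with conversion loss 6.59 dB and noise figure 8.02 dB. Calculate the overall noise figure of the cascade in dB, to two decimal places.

2.44 dB

Convert to linear (a loss of L dB is a gain of −L dB): F_i = 10^(NF_i/10), G_i = 10^(G_i,dB/10)
  Stage 1: F_1 = 10^(2.42/10) = 1.746, G_1 = 10^(21.4/10) = 138.0
  Stage 2: F_2 = 10^(2.31/10) = 1.702, G_2 = 10^(15.0/10) = 31.62
  Stage 3: F_3 = 10^(8.02/10) = 6.339, G_3 = 10^(−6.59/10) = 0.2193
Friis cascade:
  F = 1.746 + (1.702 − 1)/138.0 + (6.339 − 1)/4365 = 1.752
NF = 10 log₁₀(1.752) = 2.44 dB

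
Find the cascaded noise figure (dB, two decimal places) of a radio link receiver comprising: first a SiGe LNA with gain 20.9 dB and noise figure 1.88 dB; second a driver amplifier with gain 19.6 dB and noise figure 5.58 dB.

1.94 dB

Convert to linear (a loss of L dB is a gain of −L dB): F_i = 10^(NF_i/10), G_i = 10^(G_i,dB/10)
  Stage 1: F_1 = 10^(1.88/10) = 1.542, G_1 = 10^(20.9/10) = 123.0
  Stage 2: F_2 = 10^(5.58/10) = 3.614, G_2 = 10^(19.6/10) = 91.20
Friis cascade:
  F = 1.542 + (3.614 − 1)/123.0 = 1.563
NF = 10 log₁₀(1.563) = 1.94 dB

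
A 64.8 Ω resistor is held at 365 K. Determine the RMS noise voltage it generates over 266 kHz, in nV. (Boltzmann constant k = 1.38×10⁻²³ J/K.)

V_n = √(4kTRB)
4kTRB = 4 × 1.38×10⁻²³ × 365 × 6.48×10¹ × 2.66×10⁵ = 3.47×10⁻¹³ V²
V_n = √(3.47×10⁻¹³) = 5.89×10⁻⁷ V = 589 nV

589 nV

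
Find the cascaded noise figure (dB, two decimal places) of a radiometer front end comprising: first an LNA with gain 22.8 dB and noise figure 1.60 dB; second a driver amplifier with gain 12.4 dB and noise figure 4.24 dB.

1.63 dB

Convert to linear (a loss of L dB is a gain of −L dB): F_i = 10^(NF_i/10), G_i = 10^(G_i,dB/10)
  Stage 1: F_1 = 10^(1.60/10) = 1.445, G_1 = 10^(22.8/10) = 190.5
  Stage 2: F_2 = 10^(4.24/10) = 2.655, G_2 = 10^(12.4/10) = 17.38
Friis cascade:
  F = 1.445 + (2.655 − 1)/190.5 = 1.454
NF = 10 log₁₀(1.454) = 1.63 dB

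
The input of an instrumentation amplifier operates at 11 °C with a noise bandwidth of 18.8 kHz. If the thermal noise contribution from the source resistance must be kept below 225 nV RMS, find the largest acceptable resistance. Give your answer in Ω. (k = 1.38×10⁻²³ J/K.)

T = 11 °C + 273.15 = 284.15 K
Johnson–Nyquist: V_n = √(4kTRB) ⇒ R = V_n² / (4kTB)
4kTB = 4 × 1.38×10⁻²³ × 284.15 × 1.88×10⁴ = 2.95×10⁻¹⁶
R = (2.25×10⁻⁷)² / 2.95×10⁻¹⁶ = 1.72×10² Ω = 172 Ω

172 Ω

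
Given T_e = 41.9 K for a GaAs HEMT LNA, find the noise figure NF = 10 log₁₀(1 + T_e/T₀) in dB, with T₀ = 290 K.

0.586 dB

F = 1 + T_e/T₀ = 1 + 41.9/290 = 1.14448
NF = 10 log₁₀(1.14448) = 0.586 dB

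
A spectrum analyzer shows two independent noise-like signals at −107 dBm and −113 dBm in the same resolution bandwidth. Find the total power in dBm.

−106.0 dBm

Convert to linear, add, convert back:
P₁ = 2.00×10⁻¹⁴ W, P₂ = 5.01×10⁻¹⁵ W
P_tot = 2.50×10⁻¹⁴ W → 10 log₁₀(P_tot / 10⁻³) = −106.0 dBm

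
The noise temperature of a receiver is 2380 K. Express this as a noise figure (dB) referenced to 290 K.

F = 1 + T_e/T₀ = 1 + 2380/290 = 9.2069
NF = 10 log₁₀(9.2069) = 9.64 dB

9.64 dB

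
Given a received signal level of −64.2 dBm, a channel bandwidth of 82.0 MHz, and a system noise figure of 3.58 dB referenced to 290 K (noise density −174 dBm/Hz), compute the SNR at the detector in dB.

Noise floor: N = −174 + 10 log₁₀(B) + NF
10 log₁₀(8.20×10⁷) = 79.14 dB
N = −174 + 79.14 + 3.58 = −91.28 dBm
SNR = P_sig − N = −64.2 − (−91.28) = 27.08 dB → 27.1 dB

27.1 dB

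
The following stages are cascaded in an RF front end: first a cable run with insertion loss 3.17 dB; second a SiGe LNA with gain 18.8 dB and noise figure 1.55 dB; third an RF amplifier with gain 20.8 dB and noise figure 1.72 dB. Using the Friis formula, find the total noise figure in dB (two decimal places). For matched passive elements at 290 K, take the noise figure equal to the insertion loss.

4.74 dB

Convert to linear (a loss of L dB is a gain of −L dB): F_i = 10^(NF_i/10), G_i = 10^(G_i,dB/10)
  Stage 1: F_1 = 10^(3.17/10) = 2.075, G_1 = 10^(−3.17/10) = 0.4819
  Stage 2: F_2 = 10^(1.55/10) = 1.429, G_2 = 10^(18.8/10) = 75.86
  Stage 3: F_3 = 10^(1.72/10) = 1.486, G_3 = 10^(20.8/10) = 120.2
Friis cascade:
  F = 2.075 + (1.429 − 1)/0.4819 + (1.486 − 1)/36.56 = 2.978
NF = 10 log₁₀(2.978) = 4.74 dB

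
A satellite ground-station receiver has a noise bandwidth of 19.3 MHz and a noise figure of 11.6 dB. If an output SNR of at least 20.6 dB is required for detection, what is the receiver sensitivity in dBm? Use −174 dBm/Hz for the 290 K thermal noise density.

Sensitivity = −174 + 10 log₁₀(B) + NF + SNR_min
= −174 + 72.86 + 11.6 + 20.6
= −68.94 dBm → −68.9 dBm

−68.9 dBm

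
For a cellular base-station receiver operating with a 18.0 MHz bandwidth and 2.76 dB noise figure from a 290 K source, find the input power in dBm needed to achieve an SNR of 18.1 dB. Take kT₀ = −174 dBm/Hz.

Sensitivity = −174 + 10 log₁₀(B) + NF + SNR_min
= −174 + 72.55 + 2.76 + 18.1
= −80.59 dBm → −80.6 dBm

−80.6 dBm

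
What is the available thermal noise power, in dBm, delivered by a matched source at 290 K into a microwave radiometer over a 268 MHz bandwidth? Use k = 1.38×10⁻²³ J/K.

P_n = kTB = 1.38×10⁻²³ × 290 × 2.68×10⁸ = 1.07×10⁻¹² W
In dBm: 10 log₁₀(1.07×10⁻¹² / 10⁻³) = −89.7 dBm

−89.7 dBm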